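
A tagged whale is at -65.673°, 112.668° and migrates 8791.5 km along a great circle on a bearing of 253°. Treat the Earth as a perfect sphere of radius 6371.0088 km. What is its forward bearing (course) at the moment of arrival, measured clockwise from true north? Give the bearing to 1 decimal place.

Angular distance δ = d/R = 8791.5 / 6371.0088 = 1.379923 rad.
With φ₁ = -65.673° = -1.146210 rad and θ = 253° = 4.415683 rad:
Destination latitude: φ₂ = arcsin( sin φ₁ cos δ + cos φ₁ sin δ cos θ ) = arcsin(-0.291125) = -16.925°.
Then Δλ = atan2(-0.386789, -0.075559) = -1.763716 rad, from sin θ sin δ cos φ₁ over cos δ − sin φ₁ sin φ₂.
λ₂ = 112.668° + -101.053° = 11.615°.
The forward bearing on arrival equals the back-azimuth from the destination plus 180°.
Back-azimuth from P₂ (-16.9°, 11.6°) to P₁ (-65.7°, 112.7°), with Δλ' = λ₁ − λ₂ = 101.1°: atan2( sin Δλ' cos φ₁ , cos φ₂ sin φ₁ − sin φ₂ cos φ₁ cos Δλ' ) = 155.7°.
Final bearing = (155.7° + 180°) mod 360° = 335.7°.

final bearing 335.7°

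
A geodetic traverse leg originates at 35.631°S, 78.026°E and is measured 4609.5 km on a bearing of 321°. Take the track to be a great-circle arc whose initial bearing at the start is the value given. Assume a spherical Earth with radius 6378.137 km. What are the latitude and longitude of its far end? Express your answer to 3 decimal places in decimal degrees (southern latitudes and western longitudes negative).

δ = 4609.5/6378.137 = 0.722703 rad (41.4078°).
With φ₁ = -35.631° = -0.621878 rad and θ = 321° = 5.602507 rad:
Applying the spherical law of cosines for sides, sin φ₂ = sin φ₁ cos δ + cos φ₁ sin δ cos θ = -0.019150, so φ₂ = -1.097°.
Δλ = atan2( sin θ sin δ cos φ₁ , cos δ − sin φ₁ sin φ₂ ) = atan2(-0.338315, 0.738865) = -0.429392 rad = -24.602°.
λ₂ = λ₁ + Δλ = 53.424°.

latitude -1.097°, longitude 53.424°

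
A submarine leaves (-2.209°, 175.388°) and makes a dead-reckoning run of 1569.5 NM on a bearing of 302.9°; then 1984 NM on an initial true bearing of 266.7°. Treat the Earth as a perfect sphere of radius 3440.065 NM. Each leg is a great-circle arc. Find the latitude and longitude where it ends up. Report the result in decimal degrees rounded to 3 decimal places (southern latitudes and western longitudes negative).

latitude 8.090°, longitude 119.827°

Apply the spherical direct solution leg by leg, carrying full precision between legs.
Leg 1: from (-2.209°, 175.388°), δ = 1569.5/3440.065 = 0.456241 rad, θ = 302.9° → φ = 11.802°, λ = 153.184°.
Leg 2: from (11.802°, 153.184°), δ = 1984/3440.065 = 0.576733 rad, θ = 266.7° → φ = 8.090°, λ = 119.827°.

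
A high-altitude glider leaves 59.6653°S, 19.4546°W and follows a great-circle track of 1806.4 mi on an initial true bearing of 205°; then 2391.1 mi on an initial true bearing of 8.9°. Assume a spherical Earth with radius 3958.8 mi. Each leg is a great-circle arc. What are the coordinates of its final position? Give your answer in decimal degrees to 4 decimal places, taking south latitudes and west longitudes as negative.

Apply the spherical direct solution leg by leg, carrying full precision between legs.
Leg 1: from (-59.6653°, -19.4546°), δ = 1806.4/3958.8 = 0.456300 rad, θ = 205° → φ = -77.5478°, λ = -79.1799°.
Leg 2: from (-77.5478°, -79.1799°), δ = 2391.1/3958.8 = 0.603996 rad, θ = 8.9° → φ = -43.0569°, λ = -72.2732°.

latitude -43.0569°, longitude -72.2732°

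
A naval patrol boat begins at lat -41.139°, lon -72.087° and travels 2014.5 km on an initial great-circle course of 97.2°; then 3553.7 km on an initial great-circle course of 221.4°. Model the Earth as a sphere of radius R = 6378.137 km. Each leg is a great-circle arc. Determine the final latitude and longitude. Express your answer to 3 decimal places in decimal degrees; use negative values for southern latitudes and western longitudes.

Apply the spherical direct solution leg by leg, carrying full precision between legs.
Leg 1: from (-41.139°, -72.087°), δ = 2014.5/6378.137 = 0.315845 rad, θ = 97.2° → φ = -40.894°, λ = -48.028°.
Leg 2: from (-40.894°, -48.028°), δ = 3553.7/6378.137 = 0.557169 rad, θ = 221.4° → φ = -58.813°, λ = -90.506°.

latitude -58.813°, longitude -90.506°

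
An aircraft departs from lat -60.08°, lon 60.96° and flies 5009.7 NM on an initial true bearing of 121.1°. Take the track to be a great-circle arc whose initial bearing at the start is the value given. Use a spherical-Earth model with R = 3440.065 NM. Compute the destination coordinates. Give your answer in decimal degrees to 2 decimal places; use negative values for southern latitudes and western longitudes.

Angular distance δ = d/R = 5009.7 / 3440.065 = 1.456281 rad.
Converting: φ₁ = -1.048594 rad, θ = 2.113594 rad.
Destination latitude: φ₂ = arcsin( sin φ₁ cos δ + cos φ₁ sin δ cos θ ) = arcsin(-0.354991) = -20.79°.
Then Δλ = atan2(0.424300, -0.193413) = 1.998496 rad, from sin θ sin δ cos φ₁ over cos δ − sin φ₁ sin φ₂.
Hence λ₂ = 60.96° + 114.51° = 175.47°.

latitude -20.79°, longitude 175.47°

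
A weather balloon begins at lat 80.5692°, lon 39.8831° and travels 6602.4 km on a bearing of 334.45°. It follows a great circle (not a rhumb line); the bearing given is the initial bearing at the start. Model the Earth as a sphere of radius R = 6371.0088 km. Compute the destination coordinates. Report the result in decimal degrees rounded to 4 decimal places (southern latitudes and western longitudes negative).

latitude 39.0296°, longitude -111.5766°

Angular distance δ = d/R = 6602.4 / 6371.0088 = 1.036319 rad.
With φ₁ = 80.5692° = 1.406198 rad and θ = 334.45° = 5.837254 rad:
sin φ₂ = sin φ₁ cos δ + cos φ₁ sin δ cos θ = (0.986484)(0.509391) + (0.163856)(0.860535)(0.902209) = 0.629721
φ₂ = asin(0.629721) = 0.681194 rad = 39.0296°.
Then Δλ = atan2(-0.060815, -0.111819) = -2.643470 rad, from sin θ sin δ cos φ₁ over cos δ − sin φ₁ sin φ₂.
λ₂ = 39.8831° + -151.4597° = -111.5766°.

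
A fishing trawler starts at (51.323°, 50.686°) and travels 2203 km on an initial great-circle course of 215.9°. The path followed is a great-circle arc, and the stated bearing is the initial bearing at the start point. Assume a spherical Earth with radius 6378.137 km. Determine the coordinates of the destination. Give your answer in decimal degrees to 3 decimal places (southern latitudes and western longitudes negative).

δ = 2203/6378.137 = 0.345399 rad (19.7899°).
With φ₁ = 51.323° = 0.895755 rad and θ = 215.9° = 3.768166 rad:
Applying the spherical law of cosines for sides, sin φ₂ = sin φ₁ cos δ + cos φ₁ sin δ cos θ = 0.563183, so φ₂ = 34.276°.
Then Δλ = atan2(-0.124067, 0.501274) = -0.242627 rad, from sin θ sin δ cos φ₁ over cos δ − sin φ₁ sin φ₂.
λ₂ = λ₁ + Δλ = 36.784°.

latitude 34.276°, longitude 36.784°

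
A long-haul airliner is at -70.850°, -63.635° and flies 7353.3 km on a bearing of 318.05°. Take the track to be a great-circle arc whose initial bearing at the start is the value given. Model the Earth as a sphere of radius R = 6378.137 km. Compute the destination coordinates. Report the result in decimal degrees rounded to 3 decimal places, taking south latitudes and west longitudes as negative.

latitude -9.231°, longitude -101.876°

The arc subtends δ = 7353.3/6378.137 = 1.152892 rad at the centre.
Converting: φ₁ = -1.236566 rad, θ = 5.551020 rad.
Applying the spherical law of cosines for sides, sin φ₂ = sin φ₁ cos δ + cos φ₁ sin δ cos θ = -0.160410, so φ₂ = -9.231°.
Δλ = atan2( sin θ sin δ cos φ₁ , cos δ − sin φ₁ sin φ₂ ) = atan2(-0.200419, 0.254313) = -0.667429 rad = -38.241°.
λ₂ = λ₁ + Δλ = -101.876°.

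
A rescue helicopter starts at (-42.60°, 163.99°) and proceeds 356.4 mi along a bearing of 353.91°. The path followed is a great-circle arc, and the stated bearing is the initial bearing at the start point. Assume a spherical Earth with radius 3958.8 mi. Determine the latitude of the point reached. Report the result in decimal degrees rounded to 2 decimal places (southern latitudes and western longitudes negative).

δ = 356.4/3958.8 = 0.090027 rad (5.1582°).
Start latitude φ₁ = -0.743510 rad; initial bearing θ = 6.176895 rad.
Destination latitude: φ₂ = arcsin( sin φ₁ cos δ + cos φ₁ sin δ cos θ ) = arcsin(-0.608329) = -37.47°.
Then Δλ = atan2(-0.007021, 0.584187) = -0.012018 rad, from sin θ sin δ cos φ₁ over cos δ − sin φ₁ sin φ₂.
λ₂ = 163.99° + -0.69° = 163.30°.

latitude -37.47°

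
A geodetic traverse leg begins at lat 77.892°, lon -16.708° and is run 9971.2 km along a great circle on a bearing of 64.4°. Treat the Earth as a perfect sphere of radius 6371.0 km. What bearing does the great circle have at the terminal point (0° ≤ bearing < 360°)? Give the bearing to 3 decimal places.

final bearing 169.045°

The arc subtends δ = 9971.2/6371 = 1.565092 rad at the centre.
With φ₁ = 77.892° = 1.359472 rad and θ = 64.4° = 1.123992 rad:
Destination latitude: φ₂ = arcsin( sin φ₁ cos δ + cos φ₁ sin δ cos θ ) = arcsin(0.096208) = 5.521°.
Then Δλ = atan2(0.189161, -0.088364) = 2.007807 rad, from sin θ sin δ cos φ₁ over cos δ − sin φ₁ sin φ₂.
Hence λ₂ = -16.708° + 115.039° = 98.331°.
The forward bearing on arrival equals the back-azimuth from the destination plus 180°.
Back-azimuth from P₂ (5.521°, 98.331°) to P₁ (77.892°, -16.708°), with Δλ' = λ₁ − λ₂ = -115.039°: atan2( sin Δλ' cos φ₁ , cos φ₂ sin φ₁ − sin φ₂ cos φ₁ cos Δλ' ) = 349.045°.
Final bearing = (349.045° + 180°) mod 360° = 169.045°.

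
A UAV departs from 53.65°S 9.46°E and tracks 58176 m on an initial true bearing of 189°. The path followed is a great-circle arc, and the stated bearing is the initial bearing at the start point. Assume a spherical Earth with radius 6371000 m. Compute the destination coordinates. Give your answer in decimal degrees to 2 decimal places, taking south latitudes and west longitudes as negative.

latitude -54.17°, longitude 9.32°

δ = 58176/6371000 = 0.009131 rad (0.5232°).
With φ₁ = -53.65° = -0.936369 rad and θ = 189° = 3.298672 rad:
Applying the spherical law of cosines for sides, sin φ₂ = sin φ₁ cos δ + cos φ₁ sin δ cos θ = -0.810723, so φ₂ = -54.17°.
Δλ = atan2( sin θ sin δ cos φ₁ , cos δ − sin φ₁ sin φ₂ ) = atan2(-0.000847, 0.346993) = -0.002440 rad = -0.14°.
Hence λ₂ = 9.46° + -0.14° = 9.32°.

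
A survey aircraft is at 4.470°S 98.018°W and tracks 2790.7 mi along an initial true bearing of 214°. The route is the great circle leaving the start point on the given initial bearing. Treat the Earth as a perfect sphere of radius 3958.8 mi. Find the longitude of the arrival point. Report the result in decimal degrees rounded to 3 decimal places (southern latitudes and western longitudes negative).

Central angle δ = d/R = 0.704936 rad.
Converting: φ₁ = -0.078016 rad, θ = 3.735005 rad.
sin φ₂ = sin φ₁ cos δ + cos φ₁ sin δ cos θ = (-0.077937)(0.761653) + (0.996958)(0.647985)(-0.829038) = -0.594931
φ₂ = asin(-0.594931) = -0.637180 rad = -36.508°.
Δλ = atan2( sin θ sin δ cos φ₁ , cos δ − sin φ₁ sin φ₂ ) = atan2(-0.361246, 0.715286) = -0.467670 rad = -26.796°.
λ₂ = λ₁ + Δλ = -124.814°.

longitude -124.814°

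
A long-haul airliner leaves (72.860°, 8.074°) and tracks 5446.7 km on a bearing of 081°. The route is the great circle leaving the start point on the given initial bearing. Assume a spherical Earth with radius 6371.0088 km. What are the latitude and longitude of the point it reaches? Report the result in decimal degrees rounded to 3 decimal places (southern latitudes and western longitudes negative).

Angular distance δ = d/R = 5446.7 / 6371.0088 = 0.854920 rad.
With φ₁ = 72.860° = 1.271647 rad and θ = 81° = 1.413717 rad:
Applying the spherical law of cosines for sides, sin φ₂ = sin φ₁ cos δ + cos φ₁ sin δ cos θ = 0.661917, so φ₂ = 41.446°.
Then Δλ = atan2(0.219625, 0.023759) = 1.463034 rad, from sin θ sin δ cos φ₁ over cos δ − sin φ₁ sin φ₂.
λ₂ = 8.074° + 83.826° = 91.900°.

latitude 41.446°, longitude 91.900°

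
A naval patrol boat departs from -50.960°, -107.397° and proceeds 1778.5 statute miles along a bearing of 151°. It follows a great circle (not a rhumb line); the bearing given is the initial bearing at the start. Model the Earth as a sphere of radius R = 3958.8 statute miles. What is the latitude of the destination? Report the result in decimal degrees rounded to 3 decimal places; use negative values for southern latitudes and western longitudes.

latitude -69.865°

The arc subtends δ = 1778.5/3958.8 = 0.449252 rad at the centre.
With φ₁ = -50.960° = -0.889420 rad and θ = 151° = 2.635447 rad:
Destination latitude: φ₂ = arcsin( sin φ₁ cos δ + cos φ₁ sin δ cos θ ) = arcsin(-0.938883) = -69.865°.
For the longitude increment, Δλ = atan2( sin θ sin δ cos φ₁, cos δ − sin φ₁ sin φ₂ ) = atan2(0.132617, 0.171536) = 37.708°.
Hence λ₂ = -107.397° + 37.708° = -69.689°.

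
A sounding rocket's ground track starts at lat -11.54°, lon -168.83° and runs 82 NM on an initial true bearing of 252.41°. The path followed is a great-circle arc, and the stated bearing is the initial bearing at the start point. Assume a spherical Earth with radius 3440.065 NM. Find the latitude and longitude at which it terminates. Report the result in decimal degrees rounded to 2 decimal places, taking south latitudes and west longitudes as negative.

latitude -11.95°, longitude -170.16°

The arc subtends δ = 82/3440.065 = 0.023837 rad at the centre.
Start latitude φ₁ = -0.201411 rad; initial bearing θ = 4.405386 rad.
Destination latitude: φ₂ = arcsin( sin φ₁ cos δ + cos φ₁ sin δ cos θ ) = arcsin(-0.207052) = -11.95°.
Δλ = atan2( sin θ sin δ cos φ₁ , cos δ − sin φ₁ sin φ₂ ) = atan2(-0.022261, 0.958295) = -0.023225 rad = -1.33°.
λ₂ = λ₁ + Δλ = -170.16°.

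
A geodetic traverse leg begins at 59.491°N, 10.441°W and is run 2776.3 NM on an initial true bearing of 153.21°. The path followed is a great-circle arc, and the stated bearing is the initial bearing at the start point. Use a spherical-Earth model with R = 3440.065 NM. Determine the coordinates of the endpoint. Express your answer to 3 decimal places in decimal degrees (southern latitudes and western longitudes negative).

Angular distance δ = d/R = 2776.3 / 3440.065 = 0.807049 rad.
With φ₁ = 59.491° = 1.038314 rad and θ = 153.21° = 2.674019 rad:
Applying the spherical law of cosines for sides, sin φ₂ = sin φ₁ cos δ + cos φ₁ sin δ cos θ = 0.268566, so φ₂ = 15.579°.
Then Δλ = atan2(0.165265, 0.460251) = 0.344737 rad, from sin θ sin δ cos φ₁ over cos δ − sin φ₁ sin φ₂.
λ₂ = λ₁ + Δλ = 9.311°.

latitude 15.579°, longitude 9.311°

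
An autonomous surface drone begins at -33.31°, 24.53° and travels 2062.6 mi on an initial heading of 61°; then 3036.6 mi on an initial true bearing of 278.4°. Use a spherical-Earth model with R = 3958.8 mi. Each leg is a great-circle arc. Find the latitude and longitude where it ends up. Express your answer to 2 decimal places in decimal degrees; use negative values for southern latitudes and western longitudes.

Apply the spherical direct solution leg by leg, carrying full precision between legs.
Leg 1: from (-33.31°, 24.53°), δ = 2062.6/3958.8 = 0.521016 rad, θ = 61° → φ = -15.94°, λ = 51.45°.
Leg 2: from (-15.94°, 51.45°), δ = 3036.6/3958.8 = 0.767051 rad, θ = 278.4° → φ = -5.75°, λ = 7.82°.

latitude -5.75°, longitude 7.82°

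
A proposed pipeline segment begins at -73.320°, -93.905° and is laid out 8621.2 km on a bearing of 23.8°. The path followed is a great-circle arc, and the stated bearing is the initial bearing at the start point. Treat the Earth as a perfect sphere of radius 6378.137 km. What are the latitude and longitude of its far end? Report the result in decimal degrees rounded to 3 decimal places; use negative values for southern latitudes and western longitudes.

Central angle δ = d/R = 1.351680 rad.
Start latitude φ₁ = -1.279675 rad; initial bearing θ = 0.415388 rad.
sin φ₂ = sin φ₁ cos δ + cos φ₁ sin δ cos θ = (-0.957923)(0.217367) + (0.287026)(0.976090)(0.914960) = 0.048117
φ₂ = asin(0.048117) = 0.048136 rad = 2.758°.
Then Δλ = atan2(0.113059, 0.263460) = 0.405364 rad, from sin θ sin δ cos φ₁ over cos δ − sin φ₁ sin φ₂.
λ₂ = λ₁ + Δλ = -70.679°.

latitude 2.758°, longitude -70.679°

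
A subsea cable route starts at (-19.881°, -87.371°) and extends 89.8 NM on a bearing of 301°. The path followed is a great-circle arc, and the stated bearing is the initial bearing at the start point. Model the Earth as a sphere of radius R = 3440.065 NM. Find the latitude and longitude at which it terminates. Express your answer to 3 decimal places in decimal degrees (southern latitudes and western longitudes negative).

latitude -19.106°, longitude -88.728°

Angular distance δ = d/R = 89.8 / 3440.065 = 0.026104 rad.
Start latitude φ₁ = -0.346989 rad; initial bearing θ = 5.253441 rad.
Destination latitude: φ₂ = arcsin( sin φ₁ cos δ + cos φ₁ sin δ cos θ ) = arcsin(-0.327310) = -19.106°.
Δλ = atan2( sin θ sin δ cos φ₁ , cos δ − sin φ₁ sin φ₂ ) = atan2(-0.021040, 0.888352) = -0.023680 rad = -1.357°.
Hence λ₂ = -87.371° + -1.357° = -88.728°.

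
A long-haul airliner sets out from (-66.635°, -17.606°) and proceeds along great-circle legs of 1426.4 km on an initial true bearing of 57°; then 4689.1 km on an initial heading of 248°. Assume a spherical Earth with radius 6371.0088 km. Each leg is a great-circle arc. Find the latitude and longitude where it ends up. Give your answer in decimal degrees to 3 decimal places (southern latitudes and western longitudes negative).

latitude -49.596°, longitude -70.897°

Apply the spherical direct solution leg by leg, carrying full precision between legs.
Leg 1: from (-66.635°, -17.606°), δ = 1426.4/6371.0088 = 0.223889 rad, θ = 57° → φ = -57.901°, λ = 2.907°.
Leg 2: from (-57.901°, 2.907°), δ = 4689.1/6371.0088 = 0.736006 rad, θ = 248° → φ = -49.596°, λ = -70.897°.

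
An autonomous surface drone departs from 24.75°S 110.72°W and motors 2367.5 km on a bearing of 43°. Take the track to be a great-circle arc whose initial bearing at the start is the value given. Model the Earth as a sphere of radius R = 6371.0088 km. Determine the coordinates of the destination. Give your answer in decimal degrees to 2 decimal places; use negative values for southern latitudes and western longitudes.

δ = 2367.5/6371.0088 = 0.371605 rad (21.2914°).
Converting: φ₁ = -0.431969 rad, θ = 0.750492 rad.
sin φ₂ = sin φ₁ cos δ + cos φ₁ sin δ cos θ = (-0.418660)(0.931746) + (0.908143)(0.363112)(0.731354) = -0.148915
φ₂ = asin(-0.148915) = -0.149471 rad = -8.56°.
Then Δλ = atan2(0.224894, 0.869401) = 0.253128 rad, from sin θ sin δ cos φ₁ over cos δ − sin φ₁ sin φ₂.
Hence λ₂ = -110.72° + 14.50° = -96.22°.

latitude -8.56°, longitude -96.22°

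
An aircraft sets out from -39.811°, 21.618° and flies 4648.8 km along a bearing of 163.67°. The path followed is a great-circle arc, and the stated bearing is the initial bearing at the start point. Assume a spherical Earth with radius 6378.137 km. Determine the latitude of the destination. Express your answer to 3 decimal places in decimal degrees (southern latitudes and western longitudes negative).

Central angle δ = d/R = 0.728865 rad.
Start latitude φ₁ = -0.694833 rad; initial bearing θ = 2.856580 rad.
Destination latitude: φ₂ = arcsin( sin φ₁ cos δ + cos φ₁ sin δ cos θ ) = arcsin(-0.968561) = -75.595°.
Then Δλ = atan2(0.143850, 0.125803) = 0.852226 rad, from sin θ sin δ cos φ₁ over cos δ − sin φ₁ sin φ₂.
Hence λ₂ = 21.618° + 48.829° = 70.447°.

latitude -75.595°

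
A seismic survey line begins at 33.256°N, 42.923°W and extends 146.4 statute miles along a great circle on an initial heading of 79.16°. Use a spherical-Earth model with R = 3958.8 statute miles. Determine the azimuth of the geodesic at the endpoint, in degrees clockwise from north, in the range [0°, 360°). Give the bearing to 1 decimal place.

The arc subtends δ = 146.4/3958.8 = 0.036981 rad at the centre.
Start latitude φ₁ = 0.580427 rad; initial bearing θ = 1.381603 rad.
Destination latitude: φ₂ = arcsin( sin φ₁ cos δ + cos φ₁ sin δ cos θ ) = arcsin(0.553820) = 33.630°.
Then Δλ = atan2(0.030366, 0.695612) = 0.043626 rad, from sin θ sin δ cos φ₁ over cos δ − sin φ₁ sin φ₂.
λ₂ = λ₁ + Δλ = -40.423°.
The forward bearing on arrival equals the back-azimuth from the destination plus 180°.
Back-azimuth from P₂ (33.6°, -40.4°) to P₁ (33.3°, -42.9°), with Δλ' = λ₁ − λ₂ = -2.5°: atan2( sin Δλ' cos φ₁ , cos φ₂ sin φ₁ − sin φ₂ cos φ₁ cos Δλ' ) = 260.5°.
Final bearing = (260.5° + 180°) mod 360° = 80.5°.

final bearing 80.5°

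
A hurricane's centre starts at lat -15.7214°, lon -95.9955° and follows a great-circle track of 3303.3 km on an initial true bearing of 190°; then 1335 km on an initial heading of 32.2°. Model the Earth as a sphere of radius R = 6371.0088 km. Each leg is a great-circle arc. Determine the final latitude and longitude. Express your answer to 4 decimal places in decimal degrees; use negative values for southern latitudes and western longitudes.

latitude -34.3950°, longitude -95.2462°

Apply the spherical direct solution leg by leg, carrying full precision between legs.
Leg 1: from (-15.7214°, -95.9955°), δ = 3303.3/6371.0088 = 0.518489 rad, θ = 190° → φ = -44.8400°, λ = -102.9662°.
Leg 2: from (-44.8400°, -102.9662°), δ = 1335/6371.0088 = 0.209543 rad, θ = 32.2° → φ = -34.3950°, λ = -95.2462°.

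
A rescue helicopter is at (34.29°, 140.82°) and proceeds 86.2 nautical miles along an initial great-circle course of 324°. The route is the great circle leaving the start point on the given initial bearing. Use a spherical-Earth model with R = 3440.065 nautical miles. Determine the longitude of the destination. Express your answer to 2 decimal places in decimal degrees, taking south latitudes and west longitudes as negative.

longitude 139.78°

Central angle δ = d/R = 0.025058 rad.
Converting: φ₁ = 0.598473 rad, θ = 5.654867 rad.
Destination latitude: φ₂ = arcsin( sin φ₁ cos δ + cos φ₁ sin δ cos θ ) = arcsin(0.579952) = 35.45°.
Then Δλ = atan2(-0.012167, 0.672952) = -0.018079 rad, from sin θ sin δ cos φ₁ over cos δ − sin φ₁ sin φ₂.
λ₂ = 140.82° + -1.04° = 139.78°.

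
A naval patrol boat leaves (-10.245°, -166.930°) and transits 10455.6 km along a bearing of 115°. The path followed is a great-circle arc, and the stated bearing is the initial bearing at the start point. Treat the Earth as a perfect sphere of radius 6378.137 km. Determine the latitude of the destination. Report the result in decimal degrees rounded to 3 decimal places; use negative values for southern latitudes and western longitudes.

latitude -23.749°

Central angle δ = d/R = 1.639287 rad.
Converting: φ₁ = -0.178809 rad, θ = 2.007129 rad.
Destination latitude: φ₂ = arcsin( sin φ₁ cos δ + cos φ₁ sin δ cos θ ) = arcsin(-0.402733) = -23.749°.
Δλ = atan2( sin θ sin δ cos φ₁ , cos δ − sin φ₁ sin φ₂ ) = atan2(0.889767, -0.140067) = 1.726935 rad = 98.946°.
λ₂ = λ₁ + Δλ = -67.984°.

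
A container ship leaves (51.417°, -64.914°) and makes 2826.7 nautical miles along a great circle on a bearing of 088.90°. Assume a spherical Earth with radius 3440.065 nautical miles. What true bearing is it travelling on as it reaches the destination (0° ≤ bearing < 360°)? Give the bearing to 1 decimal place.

Angular distance δ = d/R = 2826.7 / 3440.065 = 0.821700 rad.
Start latitude φ₁ = 0.897396 rad; initial bearing θ = 1.551598 rad.
Applying the spherical law of cosines for sides, sin φ₂ = sin φ₁ cos δ + cos φ₁ sin δ cos θ = 0.541091, so φ₂ = 32.758°.
Δλ = atan2( sin θ sin δ cos φ₁ , cos δ − sin φ₁ sin φ₂ ) = atan2(0.456616, 0.258003) = 1.056484 rad = 60.532°.
λ₂ = λ₁ + Δλ = -4.382°.
The forward bearing on arrival equals the back-azimuth from the destination plus 180°.
Back-azimuth from P₂ (32.8°, -4.4°) to P₁ (51.4°, -64.9°), with Δλ' = λ₁ − λ₂ = -60.5°: atan2( sin Δλ' cos φ₁ , cos φ₂ sin φ₁ − sin φ₂ cos φ₁ cos Δλ' ) = 312.1°.
Final bearing = (312.1° + 180°) mod 360° = 132.1°.

final bearing 132.1°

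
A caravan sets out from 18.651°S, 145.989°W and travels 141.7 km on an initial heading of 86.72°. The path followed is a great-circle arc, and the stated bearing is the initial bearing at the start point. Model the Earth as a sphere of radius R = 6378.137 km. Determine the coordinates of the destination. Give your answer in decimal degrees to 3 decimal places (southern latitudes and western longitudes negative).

latitude -18.573°, longitude -144.648°

Central angle δ = d/R = 0.022217 rad.
With φ₁ = -18.651° = -0.325521 rad and θ = 86.72° = 1.513550 rad:
Applying the spherical law of cosines for sides, sin φ₂ = sin φ₁ cos δ + cos φ₁ sin δ cos θ = -0.318520, so φ₂ = -18.573°.
Δλ = atan2( sin θ sin δ cos φ₁ , cos δ − sin φ₁ sin φ₂ ) = atan2(0.021014, 0.897890) = 0.023399 rad = 1.341°.
λ₂ = λ₁ + Δλ = -144.648°.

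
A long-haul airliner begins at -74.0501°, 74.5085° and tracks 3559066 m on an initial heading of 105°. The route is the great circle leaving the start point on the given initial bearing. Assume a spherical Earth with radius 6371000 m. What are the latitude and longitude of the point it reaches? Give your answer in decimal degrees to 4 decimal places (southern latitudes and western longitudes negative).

Central angle δ = d/R = 0.558635 rad.
Start latitude φ₁ = -1.292418 rad; initial bearing θ = 1.832596 rad.
Applying the spherical law of cosines for sides, sin φ₂ = sin φ₁ cos δ + cos φ₁ sin δ cos θ = -0.853031, so φ₂ = -58.5429°.
For the longitude increment, Δλ = atan2( sin θ sin δ cos φ₁, cos δ − sin φ₁ sin φ₂ ) = atan2(0.140687, 0.027788) = 78.8271°.
λ₂ = λ₁ + Δλ = 153.3356°.

latitude -58.5429°, longitude 153.3356°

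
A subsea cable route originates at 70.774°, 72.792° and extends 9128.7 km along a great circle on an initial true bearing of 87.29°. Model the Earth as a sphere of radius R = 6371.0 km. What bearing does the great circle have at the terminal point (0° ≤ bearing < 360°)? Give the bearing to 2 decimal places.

Angular distance δ = d/R = 9128.7 / 6371 = 1.432852 rad.
Start latitude φ₁ = 1.235239 rad; initial bearing θ = 1.523498 rad.
Destination latitude: φ₂ = arcsin( sin φ₁ cos δ + cos φ₁ sin δ cos θ ) = arcsin(0.145260) = 8.352°.
Δλ = atan2( sin θ sin δ cos φ₁ , cos δ − sin φ₁ sin φ₂ ) = atan2(0.325802, 0.000349) = 1.569724 rad = 89.939°.
λ₂ = λ₁ + Δλ = 162.731°.
The forward bearing on arrival equals the back-azimuth from the destination plus 180°.
Back-azimuth from P₂ (8.35°, 162.73°) to P₁ (70.77°, 72.79°), with Δλ' = λ₁ − λ₂ = -89.94°: atan2( sin Δλ' cos φ₁ , cos φ₂ sin φ₁ − sin φ₂ cos φ₁ cos Δλ' ) = 340.58°.
Final bearing = (340.58° + 180°) mod 360° = 160.58°.

final bearing 160.58°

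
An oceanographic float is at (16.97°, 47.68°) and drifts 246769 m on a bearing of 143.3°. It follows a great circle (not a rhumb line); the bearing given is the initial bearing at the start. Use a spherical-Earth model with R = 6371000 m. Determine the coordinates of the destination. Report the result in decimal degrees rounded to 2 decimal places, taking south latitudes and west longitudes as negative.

Angular distance δ = d/R = 246769 / 6371000 = 0.038733 rad.
With φ₁ = 16.97° = 0.296182 rad and θ = 143.3° = 2.501057 rad:
Destination latitude: φ₂ = arcsin( sin φ₁ cos δ + cos φ₁ sin δ cos θ ) = arcsin(0.261956) = 15.19°.
Δλ = atan2( sin θ sin δ cos φ₁ , cos δ − sin φ₁ sin φ₂ ) = atan2(0.022134, 0.922793) = 0.023982 rad = 1.37°.
λ₂ = λ₁ + Δλ = 49.05°.

latitude 15.19°, longitude 49.05°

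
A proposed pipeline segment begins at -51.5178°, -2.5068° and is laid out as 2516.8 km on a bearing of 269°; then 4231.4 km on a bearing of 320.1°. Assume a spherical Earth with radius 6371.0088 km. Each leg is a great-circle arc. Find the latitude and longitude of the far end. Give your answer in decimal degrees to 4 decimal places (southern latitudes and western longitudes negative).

latitude -14.3217°, longitude -60.6550°

Apply the spherical direct solution leg by leg, carrying full precision between legs.
Leg 1: from (-51.5178°, -2.5068°), δ = 2516.8/6371.0088 = 0.395039 rad, θ = 269° → φ = -46.6097°, λ = -36.5712°.
Leg 2: from (-46.6097°, -36.5712°), δ = 4231.4/6371.0088 = 0.664165 rad, θ = 320.1° → φ = -14.3217°, λ = -60.6550°.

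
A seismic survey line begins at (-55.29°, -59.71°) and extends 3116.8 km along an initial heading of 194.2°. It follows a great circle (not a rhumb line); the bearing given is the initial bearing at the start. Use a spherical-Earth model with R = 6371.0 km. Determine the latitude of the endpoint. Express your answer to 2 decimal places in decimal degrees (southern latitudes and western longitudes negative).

latitude -80.08°

Central angle δ = d/R = 0.489217 rad.
Start latitude φ₁ = -0.964993 rad; initial bearing θ = 3.389429 rad.
Applying the spherical law of cosines for sides, sin φ₂ = sin φ₁ cos δ + cos φ₁ sin δ cos θ = -0.985035, so φ₂ = -80.08°.
Δλ = atan2( sin θ sin δ cos φ₁ , cos δ − sin φ₁ sin φ₂ ) = atan2(-0.065642, 0.072958) = -0.732662 rad = -41.98°.
Hence λ₂ = -59.71° + -41.98° = -101.69°.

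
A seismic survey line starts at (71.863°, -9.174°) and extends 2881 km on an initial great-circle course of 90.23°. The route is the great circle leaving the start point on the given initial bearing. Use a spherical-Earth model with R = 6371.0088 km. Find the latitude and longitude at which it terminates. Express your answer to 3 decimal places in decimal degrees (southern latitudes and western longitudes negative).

Angular distance δ = d/R = 2881 / 6371.0088 = 0.452205 rad.
With φ₁ = 71.863° = 1.254246 rad and θ = 90.23° = 1.574811 rad:
Destination latitude: φ₂ = arcsin( sin φ₁ cos δ + cos φ₁ sin δ cos θ ) = arcsin(0.854249) = 58.677°.
Δλ = atan2( sin θ sin δ cos φ₁ , cos δ − sin φ₁ sin φ₂ ) = atan2(0.136017, 0.087680) = 0.998206 rad = 57.193°.
λ₂ = λ₁ + Δλ = 48.019°.

latitude 58.677°, longitude 48.019°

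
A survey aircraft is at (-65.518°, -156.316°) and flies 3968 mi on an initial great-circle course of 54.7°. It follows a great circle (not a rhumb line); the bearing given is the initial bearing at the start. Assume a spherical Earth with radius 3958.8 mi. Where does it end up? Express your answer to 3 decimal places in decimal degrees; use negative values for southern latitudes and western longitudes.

Central angle δ = d/R = 1.002324 rad.
Start latitude φ₁ = -1.143505 rad; initial bearing θ = 0.954695 rad.
sin φ₂ = sin φ₁ cos δ + cos φ₁ sin δ cos θ = (-0.910092)(0.538345) + (0.414407)(0.842724)(0.577858) = -0.288138
φ₂ = asin(-0.288138) = -0.292281 rad = -16.746°.
Δλ = atan2( sin θ sin δ cos φ₁ , cos δ − sin φ₁ sin φ₂ ) = atan2(0.285021, 0.276114) = 0.801270 rad = 45.909°.
λ₂ = -156.316° + 45.909° = -110.407°.

latitude -16.746°, longitude -110.407°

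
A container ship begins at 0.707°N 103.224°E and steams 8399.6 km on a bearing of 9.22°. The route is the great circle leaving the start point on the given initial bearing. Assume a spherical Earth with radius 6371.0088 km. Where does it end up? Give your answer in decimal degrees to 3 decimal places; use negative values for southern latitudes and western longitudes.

latitude 73.500°, longitude 136.335°

The arc subtends δ = 8399.6/6371.0088 = 1.318410 rad at the centre.
With φ₁ = 0.707° = 0.012339 rad and θ = 9.22° = 0.160919 rad:
Destination latitude: φ₂ = arcsin( sin φ₁ cos δ + cos φ₁ sin δ cos θ ) = arcsin(0.958817) = 73.500°.
Δλ = atan2( sin θ sin δ cos φ₁ , cos δ − sin φ₁ sin φ₂ ) = atan2(0.155138, 0.237885) = 0.577889 rad = 33.111°.
λ₂ = λ₁ + Δλ = 136.335°.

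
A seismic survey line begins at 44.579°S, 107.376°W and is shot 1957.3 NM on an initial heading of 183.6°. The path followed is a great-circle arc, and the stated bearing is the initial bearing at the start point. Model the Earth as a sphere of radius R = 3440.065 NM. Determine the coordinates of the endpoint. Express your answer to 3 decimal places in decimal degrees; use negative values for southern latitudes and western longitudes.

latitude -76.985°, longitude -116.015°

Central angle δ = d/R = 0.568972 rad.
With φ₁ = -44.579° = -0.778050 rad and θ = 183.6° = 3.204425 rad:
sin φ₂ = sin φ₁ cos δ + cos φ₁ sin δ cos θ = (-0.701892)(0.842455) + (0.712283)(0.538766)(-0.998027) = -0.974310
φ₂ = asin(-0.974310) = -1.343635 rad = -76.985°.
For the longitude increment, Δλ = atan2( sin θ sin δ cos φ₁, cos δ − sin φ₁ sin φ₂ ) = atan2(-0.024096, 0.158595) = -8.639°.
λ₂ = -107.376° + -8.639° = -116.015°.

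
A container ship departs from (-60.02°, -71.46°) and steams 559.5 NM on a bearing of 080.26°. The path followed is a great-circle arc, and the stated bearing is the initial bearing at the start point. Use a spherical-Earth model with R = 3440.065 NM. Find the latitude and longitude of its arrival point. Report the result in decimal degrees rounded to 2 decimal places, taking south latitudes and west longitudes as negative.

latitude -57.25°, longitude -54.30°

The arc subtends δ = 559.5/3440.065 = 0.162642 rad at the centre.
With φ₁ = -60.02° = -1.047547 rad and θ = 80.26° = 1.400801 rad:
sin φ₂ = sin φ₁ cos δ + cos φ₁ sin δ cos θ = (-0.866200)(0.986803) + (0.499698)(0.161926)(0.169177) = -0.841080
φ₂ = asin(-0.841080) = -0.999276 rad = -57.25°.
For the longitude increment, Δλ = atan2( sin θ sin δ cos φ₁, cos δ − sin φ₁ sin φ₂ ) = atan2(0.079748, 0.258260) = 17.16°.
λ₂ = λ₁ + Δλ = -54.30°.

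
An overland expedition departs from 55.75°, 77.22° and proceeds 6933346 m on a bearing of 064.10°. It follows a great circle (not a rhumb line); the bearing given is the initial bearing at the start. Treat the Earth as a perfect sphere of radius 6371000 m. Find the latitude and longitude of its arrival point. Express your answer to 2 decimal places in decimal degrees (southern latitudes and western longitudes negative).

latitude 36.96°, longitude 171.43°

Angular distance δ = d/R = 6933346 / 6371000 = 1.088267 rad.
With φ₁ = 55.75° = 0.973021 rad and θ = 64.1° = 1.118756 rad:
Applying the spherical law of cosines for sides, sin φ₂ = sin φ₁ cos δ + cos φ₁ sin δ cos θ = 0.601321, so φ₂ = 36.96°.
Then Δλ = atan2(0.448471, -0.033024) = 1.644301 rad, from sin θ sin δ cos φ₁ over cos δ − sin φ₁ sin φ₂.
Hence λ₂ = 77.22° + 94.21° = 171.43°.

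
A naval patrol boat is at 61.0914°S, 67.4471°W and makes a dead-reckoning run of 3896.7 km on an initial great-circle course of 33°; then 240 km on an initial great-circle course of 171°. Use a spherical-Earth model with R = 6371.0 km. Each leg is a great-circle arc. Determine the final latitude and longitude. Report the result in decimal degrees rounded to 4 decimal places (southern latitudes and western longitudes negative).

Apply the spherical direct solution leg by leg, carrying full precision between legs.
Leg 1: from (-61.0914°, -67.4471°), δ = 3896.7/6371 = 0.611631 rad, θ = 33° → φ = -28.9403°, λ = -46.5090°.
Leg 2: from (-28.9403°, -46.5090°), δ = 240/6371 = 0.037671 rad, θ = 171° → φ = -31.0715°, λ = -46.1149°.

latitude -31.0715°, longitude -46.1149°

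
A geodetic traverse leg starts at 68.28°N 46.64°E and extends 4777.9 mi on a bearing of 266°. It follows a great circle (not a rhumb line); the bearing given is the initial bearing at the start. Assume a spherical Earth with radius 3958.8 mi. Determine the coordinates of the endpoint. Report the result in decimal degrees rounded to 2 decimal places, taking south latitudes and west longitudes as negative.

latitude 17.85°, longitude -31.71°

δ = 4777.9/3958.8 = 1.206906 rad (69.1506°).
Converting: φ₁ = 1.191711 rad, θ = 4.642576 rad.
sin φ₂ = sin φ₁ cos δ + cos φ₁ sin δ cos θ = (0.929003)(0.355912) + (0.370071)(0.934519)(-0.069756) = 0.306519
φ₂ = asin(0.306519) = 0.311534 rad = 17.85°.
Then Δλ = atan2(-0.344996, 0.071155) = -1.367400 rad, from sin θ sin δ cos φ₁ over cos δ − sin φ₁ sin φ₂.
λ₂ = 46.64° + -78.35° = -31.71°.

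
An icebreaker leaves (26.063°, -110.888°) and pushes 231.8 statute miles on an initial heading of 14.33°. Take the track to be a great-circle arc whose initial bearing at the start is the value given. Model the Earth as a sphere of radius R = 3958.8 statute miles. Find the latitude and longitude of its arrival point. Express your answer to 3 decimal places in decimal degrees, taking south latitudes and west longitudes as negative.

latitude 29.310°, longitude -109.936°

The arc subtends δ = 231.8/3958.8 = 0.058553 rad at the centre.
Start latitude φ₁ = 0.454885 rad; initial bearing θ = 0.250106 rad.
Destination latitude: φ₂ = arcsin( sin φ₁ cos δ + cos φ₁ sin δ cos θ ) = arcsin(0.489539) = 29.310°.
For the longitude increment, Δλ = atan2( sin θ sin δ cos φ₁, cos δ − sin φ₁ sin φ₂ ) = atan2(0.013011, 0.783203) = 0.952°.
λ₂ = -110.888° + 0.952° = -109.936°.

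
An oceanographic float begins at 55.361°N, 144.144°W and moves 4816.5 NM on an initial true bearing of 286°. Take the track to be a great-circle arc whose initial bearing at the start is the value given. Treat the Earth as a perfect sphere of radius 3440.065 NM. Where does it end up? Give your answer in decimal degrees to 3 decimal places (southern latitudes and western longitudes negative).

The arc subtends δ = 4816.5/3440.065 = 1.400119 rad at the centre.
With φ₁ = 55.361° = 0.966232 rad and θ = 286° = 4.991642 rad:
Applying the spherical law of cosines for sides, sin φ₂ = sin φ₁ cos δ + cos φ₁ sin δ cos θ = 0.294141, so φ₂ = 17.106°.
Then Δλ = atan2(-0.538446, -0.072154) = -1.704008 rad, from sin θ sin δ cos φ₁ over cos δ − sin φ₁ sin φ₂.
λ₂ = -144.144° + -97.632° = -241.776°, normalized to (−180°, 180°] → 118.224°.

latitude 17.106°, longitude 118.224°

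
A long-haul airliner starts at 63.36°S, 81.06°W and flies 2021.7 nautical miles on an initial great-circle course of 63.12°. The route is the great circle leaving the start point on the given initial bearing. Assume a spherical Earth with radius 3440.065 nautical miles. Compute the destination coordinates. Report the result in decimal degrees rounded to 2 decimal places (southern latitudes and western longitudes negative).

latitude -39.16°, longitude -41.43°

The arc subtends δ = 2021.7/3440.065 = 0.587692 rad at the centre.
With φ₁ = -63.36° = -1.105841 rad and θ = 63.12° = 1.101652 rad:
sin φ₂ = sin φ₁ cos δ + cos φ₁ sin δ cos θ = (-0.893841)(0.832222) + (0.448383)(0.554442)(0.452123) = -0.631476
φ₂ = asin(-0.631476) = -0.683455 rad = -39.16°.
Δλ = atan2( sin θ sin δ cos φ₁ , cos δ − sin φ₁ sin φ₂ ) = atan2(0.221742, 0.267783) = 0.691622 rad = 39.63°.
λ₂ = -81.06° + 39.63° = -41.43°.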